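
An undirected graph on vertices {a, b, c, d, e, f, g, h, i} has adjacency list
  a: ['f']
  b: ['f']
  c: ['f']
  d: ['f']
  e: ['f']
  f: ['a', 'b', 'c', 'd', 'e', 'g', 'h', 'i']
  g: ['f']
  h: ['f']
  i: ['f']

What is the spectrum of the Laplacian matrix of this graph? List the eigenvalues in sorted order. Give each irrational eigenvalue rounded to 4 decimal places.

With the vertex order [a, b, c, d, e, f, g, h, i], the degrees are [1, 1, 1, 1, 1, 8, 1, 1, 1], giving D = diag(1, 1, 1, 1, 1, 8, 1, 1, 1) and L = D - A. Since every row of L sums to 0, the all-ones vector is in the kernel and 0 is an eigenvalue. By the matrix-tree theorem the graph has (1/9) * product of the nonzero eigenvalues = 1 spanning tree.

[0, 1, 1, 1, 1, 1, 1, 1, 9]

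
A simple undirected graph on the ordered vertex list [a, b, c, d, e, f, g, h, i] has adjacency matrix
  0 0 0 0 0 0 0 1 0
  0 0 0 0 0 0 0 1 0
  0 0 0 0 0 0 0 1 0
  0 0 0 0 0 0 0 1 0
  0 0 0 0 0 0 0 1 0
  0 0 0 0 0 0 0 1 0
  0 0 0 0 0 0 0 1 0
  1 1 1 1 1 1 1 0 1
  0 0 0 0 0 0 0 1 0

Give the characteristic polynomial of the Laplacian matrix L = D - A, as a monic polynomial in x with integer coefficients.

With the vertex order [a, b, c, d, e, f, g, h, i], the degrees are [1, 1, 1, 1, 1, 1, 1, 8, 1], giving D = diag(1, 1, 1, 1, 1, 1, 1, 8, 1) and L = D - A. The eigenvalues of L are [0, 1, 1, 1, 1, 1, 1, 1, 9]; the characteristic polynomial is the product of (x - lambda_i), which multiplies out to x^9 - 16x^8 + 84x^7 - 224x^6 + 350x^5 - 336x^4 + 196x^3 - 64x^2 + 9x. Since p(0) = det(-L) = 0, x divides p(x). By the matrix-tree theorem the graph has (1/9) * product of the nonzero eigenvalues = 1 spanning tree.

x^9 - 16x^8 + 84x^7 - 224x^6 + 350x^5 - 336x^4 + 196x^3 - 64x^2 + 9x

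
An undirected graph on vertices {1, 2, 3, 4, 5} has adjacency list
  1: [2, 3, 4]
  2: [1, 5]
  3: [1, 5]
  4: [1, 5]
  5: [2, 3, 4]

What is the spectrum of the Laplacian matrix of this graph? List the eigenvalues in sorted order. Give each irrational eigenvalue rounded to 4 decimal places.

With the vertex order [1, 2, 3, 4, 5], the degrees are [3, 2, 2, 2, 3], giving D = diag(3, 2, 2, 2, 3) and L = D - A. L is symmetric positive semidefinite, so every eigenvalue is real and nonnegative. The single zero eigenvalue shows the graph is connected. The eigenvalues sum to 12, which equals trace(L) = 2|E|. By the matrix-tree theorem the graph has (1/5) * product of the nonzero eigenvalues = 12 spanning trees.

[0, 2, 2, 3, 5]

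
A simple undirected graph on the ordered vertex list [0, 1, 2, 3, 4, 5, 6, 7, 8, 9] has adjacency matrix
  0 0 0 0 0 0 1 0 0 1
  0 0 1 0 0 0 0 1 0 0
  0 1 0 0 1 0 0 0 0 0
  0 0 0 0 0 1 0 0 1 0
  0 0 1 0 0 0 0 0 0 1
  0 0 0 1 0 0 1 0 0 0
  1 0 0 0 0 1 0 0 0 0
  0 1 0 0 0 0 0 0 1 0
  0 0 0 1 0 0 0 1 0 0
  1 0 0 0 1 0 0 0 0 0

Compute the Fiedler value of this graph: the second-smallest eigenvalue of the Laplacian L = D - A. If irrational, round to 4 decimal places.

Each diagonal entry of L is the vertex degree and each off-diagonal entry is -1 where an edge is present, 0 otherwise; in the order [0, 1, 2, 3, 4, 5, 6, 7, 8, 9] the diagonal is [2, 2, 2, 2, 2, 2, 2, 2, 2, 2]. The sorted Laplacian eigenvalues are [0, 0.3820, 0.3820, 1.3820, 1.3820, 2.6180, 2.6180, 3.6180, 3.6180, 4]; the algebraic connectivity is the second entry, 0.3820.

0.3820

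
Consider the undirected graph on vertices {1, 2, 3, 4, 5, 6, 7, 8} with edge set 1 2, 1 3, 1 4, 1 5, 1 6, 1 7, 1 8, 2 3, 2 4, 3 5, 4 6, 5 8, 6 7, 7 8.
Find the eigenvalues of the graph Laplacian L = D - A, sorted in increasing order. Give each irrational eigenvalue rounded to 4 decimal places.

With the vertex order [1, 2, 3, 4, 5, 6, 7, 8], the degrees are [7, 3, 3, 3, 3, 3, 3, 3], giving D = diag(7, 3, 3, 3, 3, 3, 3, 3) and L = D - A. Diagonalising L (or applying a numerical eigensolver to the 8x8 matrix) gives the spectrum above. The single zero eigenvalue shows the graph is connected.

[0, 1.7530, 1.7530, 3.4450, 3.4450, 4.8019, 4.8019, 8]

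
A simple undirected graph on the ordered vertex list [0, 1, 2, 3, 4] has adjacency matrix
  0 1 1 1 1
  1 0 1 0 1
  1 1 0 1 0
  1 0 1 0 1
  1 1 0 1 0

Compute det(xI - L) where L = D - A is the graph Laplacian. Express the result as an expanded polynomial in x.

x^5 - 16x^4 + 94x^3 - 240x^2 + 225x

Each diagonal entry of L is the vertex degree and each off-diagonal entry is -1 where an edge is present, 0 otherwise; in the order [0, 1, 2, 3, 4] the diagonal is [4, 3, 3, 3, 3]. The eigenvalues of L are [0, 3, 3, 5, 5]; the characteristic polynomial is the product of (x - lambda_i), which multiplies out to x^5 - 16x^4 + 94x^3 - 240x^2 + 225x. The constant term is 0 because L is singular (the all-ones vector lies in its kernel). By the matrix-tree theorem the graph has (1/5) * product of the nonzero eigenvalues = 45 spanning trees. The eigenvalues sum to 16, which equals trace(L) = 2|E|.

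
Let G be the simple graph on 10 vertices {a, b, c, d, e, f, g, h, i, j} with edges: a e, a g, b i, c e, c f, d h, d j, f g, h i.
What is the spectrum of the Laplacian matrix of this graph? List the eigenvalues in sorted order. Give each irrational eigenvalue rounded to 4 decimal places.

Each diagonal entry of L is the vertex degree and each off-diagonal entry is -1 where an edge is present, 0 otherwise; in the order [a, b, c, d, e, f, g, h, i, j] the diagonal is [2, 1, 2, 2, 2, 2, 2, 2, 2, 1]. The multiplicity of 0 as a Laplacian eigenvalue equals the number of connected components. The 2 zero eigenvalues correspond to the 2 connected components. The eigenvalues sum to 18, which equals trace(L) = 2|E|.

[0, 0, 0.3820, 1.3820, 1.3820, 1.3820, 2.6180, 3.6180, 3.6180, 3.6180]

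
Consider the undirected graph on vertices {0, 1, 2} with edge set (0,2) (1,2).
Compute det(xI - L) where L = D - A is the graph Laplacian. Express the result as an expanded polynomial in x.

Each diagonal entry of L is the vertex degree and each off-diagonal entry is -1 where an edge is present, 0 otherwise; in the order [0, 1, 2] the diagonal is [1, 1, 2]. Computing det(xI - L) by cofactor expansion (or equivalently via sum-over-permutations) gives x^3 - 4x^2 + 3x. The coefficient of x^2 equals -trace(L) = -4, matching the sum of degrees. By the matrix-tree theorem the graph has (1/3) * product of the nonzero eigenvalues = 1 spanning tree.

x^3 - 4x^2 + 3x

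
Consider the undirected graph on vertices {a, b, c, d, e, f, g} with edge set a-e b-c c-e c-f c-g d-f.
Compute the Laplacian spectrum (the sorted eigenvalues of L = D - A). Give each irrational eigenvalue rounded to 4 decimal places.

Reading degrees in the order [a, b, c, d, e, f, g] gives [1, 1, 4, 1, 2, 2, 1]; set D = diag(1, 1, 4, 1, 2, 2, 1) and form L = D - A. The multiplicity of 0 as a Laplacian eigenvalue equals the number of connected components. By the matrix-tree theorem the graph has (1/7) * product of the nonzero eigenvalues = 1 spanning tree.

[0, 0.3820, 0.6086, 1, 2.2271, 2.6180, 5.1642]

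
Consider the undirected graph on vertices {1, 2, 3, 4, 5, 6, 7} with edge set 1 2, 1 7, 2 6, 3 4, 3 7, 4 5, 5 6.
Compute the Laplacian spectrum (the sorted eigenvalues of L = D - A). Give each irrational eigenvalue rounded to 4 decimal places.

[0, 0.7530, 0.7530, 2.4450, 2.4450, 3.8019, 3.8019]

Reading degrees in the order [1, 2, 3, 4, 5, 6, 7] gives [2, 2, 2, 2, 2, 2, 2]; set D = diag(2, 2, 2, 2, 2, 2, 2) and form L = D - A. Since every row of L sums to 0, the all-ones vector is in the kernel and 0 is an eigenvalue. By the matrix-tree theorem the graph has (1/7) * product of the nonzero eigenvalues = 7 spanning trees. The eigenvalues sum to 14, which equals trace(L) = 2|E|.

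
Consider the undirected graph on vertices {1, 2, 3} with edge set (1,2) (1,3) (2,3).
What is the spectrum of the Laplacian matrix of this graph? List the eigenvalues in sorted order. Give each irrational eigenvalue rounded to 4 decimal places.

[0, 3, 3]

Reading degrees in the order [1, 2, 3] gives [2, 2, 2]; set D = diag(2, 2, 2) and form L = D - A. Diagonalising L (or applying a numerical eigensolver to the 3x3 matrix) gives the spectrum above. By the matrix-tree theorem the graph has (1/3) * product of the nonzero eigenvalues = 3 spanning trees.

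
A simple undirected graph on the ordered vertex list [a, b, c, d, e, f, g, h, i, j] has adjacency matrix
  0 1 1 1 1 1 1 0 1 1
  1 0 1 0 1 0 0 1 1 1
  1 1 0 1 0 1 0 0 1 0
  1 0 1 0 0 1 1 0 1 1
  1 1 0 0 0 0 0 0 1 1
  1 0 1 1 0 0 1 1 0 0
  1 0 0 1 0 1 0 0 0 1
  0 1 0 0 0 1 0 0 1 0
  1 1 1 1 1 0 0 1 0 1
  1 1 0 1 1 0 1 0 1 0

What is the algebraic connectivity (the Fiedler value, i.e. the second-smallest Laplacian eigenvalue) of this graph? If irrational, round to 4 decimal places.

Each diagonal entry of L is the vertex degree and each off-diagonal entry is -1 where an edge is present, 0 otherwise; in the order [a, b, c, d, e, f, g, h, i, j] the diagonal is [8, 6, 5, 6, 4, 5, 4, 3, 7, 6]. The smallest Laplacian eigenvalue is always 0. The next one, lambda_2 = 2.7255, measures how hard the graph is to disconnect: larger values mean better connectivity. The eigenvalues sum to 54, which equals trace(L) = 2|E|.

2.7255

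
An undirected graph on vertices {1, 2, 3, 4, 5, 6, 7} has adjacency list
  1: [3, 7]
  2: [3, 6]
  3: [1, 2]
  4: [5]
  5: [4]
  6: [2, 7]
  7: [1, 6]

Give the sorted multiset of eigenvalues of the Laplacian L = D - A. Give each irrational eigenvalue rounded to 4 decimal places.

[0, 0, 1.3820, 1.3820, 2, 3.6180, 3.6180]

With the vertex order [1, 2, 3, 4, 5, 6, 7], the degrees are [2, 2, 2, 1, 1, 2, 2], giving D = diag(2, 2, 2, 1, 1, 2, 2) and L = D - A. The multiplicity of 0 as a Laplacian eigenvalue equals the number of connected components. The 2 zero eigenvalues correspond to the 2 connected components. There are 2 zeros in the spectrum, matching the 2 components.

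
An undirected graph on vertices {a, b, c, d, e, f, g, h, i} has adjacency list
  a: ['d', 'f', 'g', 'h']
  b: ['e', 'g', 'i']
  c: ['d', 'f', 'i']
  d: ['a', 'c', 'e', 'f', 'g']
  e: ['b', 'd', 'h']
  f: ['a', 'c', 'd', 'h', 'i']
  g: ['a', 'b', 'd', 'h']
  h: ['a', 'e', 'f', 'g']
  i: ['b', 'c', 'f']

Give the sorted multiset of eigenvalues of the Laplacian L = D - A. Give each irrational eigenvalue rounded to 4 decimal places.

[0, 1.7955, 2.1769, 3.1428, 3.8976, 4.7737, 5.2520, 5.9340, 7.0273]

With the vertex order [a, b, c, d, e, f, g, h, i], the degrees are [4, 3, 3, 5, 3, 5, 4, 4, 3], giving D = diag(4, 3, 3, 5, 3, 5, 4, 4, 3) and L = D - A. Diagonalising L (or applying a numerical eigensolver to the 9x9 matrix) gives the spectrum above.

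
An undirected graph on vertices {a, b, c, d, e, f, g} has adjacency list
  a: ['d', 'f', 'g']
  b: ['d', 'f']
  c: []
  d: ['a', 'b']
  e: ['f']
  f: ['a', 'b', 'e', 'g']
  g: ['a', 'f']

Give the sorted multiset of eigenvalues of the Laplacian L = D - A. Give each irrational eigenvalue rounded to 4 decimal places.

Each diagonal entry of L is the vertex degree and each off-diagonal entry is -1 where an edge is present, 0 otherwise; in the order [a, b, c, d, e, f, g] the diagonal is [3, 2, 0, 2, 1, 4, 2]. L is symmetric positive semidefinite, so every eigenvalue is real and nonnegative. The 2 zero eigenvalues correspond to the 2 connected components.

[0, 0, 0.8817, 1.4506, 2.5341, 3.8647, 5.2688]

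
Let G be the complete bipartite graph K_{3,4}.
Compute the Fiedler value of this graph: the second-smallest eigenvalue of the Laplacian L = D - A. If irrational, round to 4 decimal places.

3

The graph has 7 vertices and degree multiset [4, 4, 4, 3, 3, 3, 3]; D is the diagonal matrix of degrees and L = D - A. Computing the eigenvalues of L and sorting gives [0, 3, 3, 3, 4, 4, 7]. The Fiedler value lambda_2 = 3 is strictly positive, so the graph is connected. The eigenvalues sum to 24, which equals trace(L) = 2|E|.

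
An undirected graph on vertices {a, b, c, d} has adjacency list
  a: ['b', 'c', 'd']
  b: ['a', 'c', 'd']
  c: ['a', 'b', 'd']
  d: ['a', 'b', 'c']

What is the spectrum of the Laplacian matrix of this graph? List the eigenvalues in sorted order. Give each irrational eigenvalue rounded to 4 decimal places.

[0, 4, 4, 4]

Reading degrees in the order [a, b, c, d] gives [3, 3, 3, 3]; set D = diag(3, 3, 3, 3) and form L = D - A. L is symmetric positive semidefinite, so every eigenvalue is real and nonnegative. The single zero eigenvalue shows the graph is connected.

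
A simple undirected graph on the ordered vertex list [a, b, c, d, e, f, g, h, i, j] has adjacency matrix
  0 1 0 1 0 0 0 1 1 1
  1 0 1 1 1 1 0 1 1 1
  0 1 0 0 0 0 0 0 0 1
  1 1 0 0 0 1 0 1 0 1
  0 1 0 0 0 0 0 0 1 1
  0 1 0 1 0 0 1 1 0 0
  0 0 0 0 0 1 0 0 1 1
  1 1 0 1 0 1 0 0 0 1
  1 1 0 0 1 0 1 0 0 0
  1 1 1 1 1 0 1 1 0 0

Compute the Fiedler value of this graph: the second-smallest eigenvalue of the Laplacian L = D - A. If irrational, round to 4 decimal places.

1.8836

Reading degrees in the order [a, b, c, d, e, f, g, h, i, j] gives [5, 8, 2, 5, 3, 4, 3, 5, 4, 7]; set D = diag(5, 8, 2, 5, 3, 4, 3, 5, 4, 7) and form L = D - A. The sorted Laplacian eigenvalues are [0, 1.8836, 2.4384, 2.7757, 4, 5, 6, 6.5616, 8.2243, 9.1164]; the algebraic connectivity is the second entry, 1.8836. There is one zero in the spectrum, matching the 1 component.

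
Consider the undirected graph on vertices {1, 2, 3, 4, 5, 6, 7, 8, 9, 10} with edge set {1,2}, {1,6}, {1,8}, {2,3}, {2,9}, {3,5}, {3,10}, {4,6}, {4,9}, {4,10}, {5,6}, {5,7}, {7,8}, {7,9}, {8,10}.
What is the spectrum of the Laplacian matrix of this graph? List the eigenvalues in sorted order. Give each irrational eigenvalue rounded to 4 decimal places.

Each diagonal entry of L is the vertex degree and each off-diagonal entry is -1 where an edge is present, 0 otherwise; in the order [1, 2, 3, 4, 5, 6, 7, 8, 9, 10] the diagonal is [3, 3, 3, 3, 3, 3, 3, 3, 3, 3]. The multiplicity of 0 as a Laplacian eigenvalue equals the number of connected components. There is one zero in the spectrum, matching the 1 component.

[0, 2, 2, 2, 2, 2, 5, 5, 5, 5]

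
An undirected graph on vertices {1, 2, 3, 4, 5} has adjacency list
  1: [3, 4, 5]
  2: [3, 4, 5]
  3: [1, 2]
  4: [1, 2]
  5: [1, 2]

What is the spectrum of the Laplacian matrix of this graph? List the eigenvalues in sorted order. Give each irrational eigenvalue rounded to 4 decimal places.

With the vertex order [1, 2, 3, 4, 5], the degrees are [3, 3, 2, 2, 2], giving D = diag(3, 3, 2, 2, 2) and L = D - A. L is symmetric positive semidefinite, so every eigenvalue is real and nonnegative. The single zero eigenvalue shows the graph is connected. The largest eigenvalue, 5, is at most the vertex count 5. There is one zero in the spectrum, matching the 1 component.

[0, 2, 2, 3, 5]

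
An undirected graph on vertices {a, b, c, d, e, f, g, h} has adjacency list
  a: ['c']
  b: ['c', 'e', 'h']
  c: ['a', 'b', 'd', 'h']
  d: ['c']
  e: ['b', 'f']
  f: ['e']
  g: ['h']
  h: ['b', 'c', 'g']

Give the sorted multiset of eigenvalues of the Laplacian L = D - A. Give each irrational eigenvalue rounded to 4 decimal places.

[0, 0.3568, 0.6365, 1, 1.6887, 2.7571, 4.3873, 5.1735]

Each diagonal entry of L is the vertex degree and each off-diagonal entry is -1 where an edge is present, 0 otherwise; in the order [a, b, c, d, e, f, g, h] the diagonal is [1, 3, 4, 1, 2, 1, 1, 3]. Since every row of L sums to 0, the all-ones vector is in the kernel and 0 is an eigenvalue. The single zero eigenvalue shows the graph is connected.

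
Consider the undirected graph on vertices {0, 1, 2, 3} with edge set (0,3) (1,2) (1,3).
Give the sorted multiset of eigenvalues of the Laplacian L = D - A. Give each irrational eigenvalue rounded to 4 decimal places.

[0, 0.5858, 2, 3.4142]

Each diagonal entry of L is the vertex degree and each off-diagonal entry is -1 where an edge is present, 0 otherwise; in the order [0, 1, 2, 3] the diagonal is [1, 2, 1, 2]. Diagonalising L (or applying a numerical eigensolver to the 4x4 matrix) gives the spectrum above. The single zero eigenvalue shows the graph is connected. The largest eigenvalue, 3.4142, is at most the vertex count 4.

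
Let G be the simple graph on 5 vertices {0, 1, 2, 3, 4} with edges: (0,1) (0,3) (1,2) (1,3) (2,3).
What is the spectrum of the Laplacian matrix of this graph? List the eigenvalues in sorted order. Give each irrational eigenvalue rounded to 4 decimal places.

Each diagonal entry of L is the vertex degree and each off-diagonal entry is -1 where an edge is present, 0 otherwise; in the order [0, 1, 2, 3, 4] the diagonal is [2, 3, 2, 3, 0]. L is symmetric positive semidefinite, so every eigenvalue is real and nonnegative. The 2 zero eigenvalues correspond to the 2 connected components. The eigenvalues sum to 10, which equals trace(L) = 2|E|.

[0, 0, 2, 4, 4]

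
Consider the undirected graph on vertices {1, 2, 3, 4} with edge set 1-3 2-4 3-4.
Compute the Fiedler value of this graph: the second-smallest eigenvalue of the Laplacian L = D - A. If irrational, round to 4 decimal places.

0.5858

With the vertex order [1, 2, 3, 4], the degrees are [1, 1, 2, 2], giving D = diag(1, 1, 2, 2) and L = D - A. Computing the eigenvalues of L and sorting gives [0, 0.5858, 2, 3.4142]. The Fiedler value lambda_2 = 0.5858 is strictly positive, so the graph is connected. There is one zero in the spectrum, matching the 1 component.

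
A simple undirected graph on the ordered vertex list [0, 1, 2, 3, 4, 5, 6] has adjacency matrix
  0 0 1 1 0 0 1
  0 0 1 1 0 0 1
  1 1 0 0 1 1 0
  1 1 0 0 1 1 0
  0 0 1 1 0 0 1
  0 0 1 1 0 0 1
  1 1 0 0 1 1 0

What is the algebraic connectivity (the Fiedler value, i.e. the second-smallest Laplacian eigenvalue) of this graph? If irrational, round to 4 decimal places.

Each diagonal entry of L is the vertex degree and each off-diagonal entry is -1 where an edge is present, 0 otherwise; in the order [0, 1, 2, 3, 4, 5, 6] the diagonal is [3, 3, 4, 4, 3, 3, 4]. The smallest Laplacian eigenvalue is always 0. The next one, lambda_2 = 3, measures how hard the graph is to disconnect: larger values mean better connectivity.

3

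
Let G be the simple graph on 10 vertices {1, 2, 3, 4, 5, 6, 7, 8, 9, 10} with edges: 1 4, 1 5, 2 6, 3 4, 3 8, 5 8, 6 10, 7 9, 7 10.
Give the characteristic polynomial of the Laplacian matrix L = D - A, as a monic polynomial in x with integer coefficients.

x^10 - 18x^9 + 136x^8 - 560x^7 + 1365x^6 - 2000x^5 + 1700x^4 - 750x^3 + 125x^2

Each diagonal entry of L is the vertex degree and each off-diagonal entry is -1 where an edge is present, 0 otherwise; in the order [1, 2, 3, 4, 5, 6, 7, 8, 9, 10] the diagonal is [2, 1, 2, 2, 2, 2, 2, 2, 1, 2]. L has integer entries, so p(x) = det(xI - L) has integer coefficients. Expanding the determinant yields x^10 - 18x^9 + 136x^8 - 560x^7 + 1365x^6 - 2000x^5 + 1700x^4 - 750x^3 + 125x^2. The coefficient of x^9 equals -trace(L) = -18, matching the sum of degrees. The largest eigenvalue, 3.6180, is at most the vertex count 10.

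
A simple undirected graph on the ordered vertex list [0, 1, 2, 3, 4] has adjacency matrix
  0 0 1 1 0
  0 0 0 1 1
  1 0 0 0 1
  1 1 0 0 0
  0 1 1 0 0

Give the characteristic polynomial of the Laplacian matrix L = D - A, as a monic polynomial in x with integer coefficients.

x^5 - 10x^4 + 35x^3 - 50x^2 + 25x

With the vertex order [0, 1, 2, 3, 4], the degrees are [2, 2, 2, 2, 2], giving D = diag(2, 2, 2, 2, 2) and L = D - A. Computing det(xI - L) by cofactor expansion (or equivalently via sum-over-permutations) gives x^5 - 10x^4 + 35x^3 - 50x^2 + 25x. The constant term is 0 because L is singular (the all-ones vector lies in its kernel). The eigenvalues sum to 10, which equals trace(L) = 2|E|.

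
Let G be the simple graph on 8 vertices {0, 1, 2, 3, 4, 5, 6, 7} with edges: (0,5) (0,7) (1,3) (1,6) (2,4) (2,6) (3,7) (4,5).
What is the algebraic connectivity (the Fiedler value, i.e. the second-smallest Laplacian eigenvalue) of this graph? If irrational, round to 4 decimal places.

0.5858

Each diagonal entry of L is the vertex degree and each off-diagonal entry is -1 where an edge is present, 0 otherwise; in the order [0, 1, 2, 3, 4, 5, 6, 7] the diagonal is [2, 2, 2, 2, 2, 2, 2, 2]. Computing the eigenvalues of L and sorting gives [0, 0.5858, 0.5858, 2, 2, 3.4142, 3.4142, 4]. The Fiedler value lambda_2 = 0.5858 is strictly positive, so the graph is connected.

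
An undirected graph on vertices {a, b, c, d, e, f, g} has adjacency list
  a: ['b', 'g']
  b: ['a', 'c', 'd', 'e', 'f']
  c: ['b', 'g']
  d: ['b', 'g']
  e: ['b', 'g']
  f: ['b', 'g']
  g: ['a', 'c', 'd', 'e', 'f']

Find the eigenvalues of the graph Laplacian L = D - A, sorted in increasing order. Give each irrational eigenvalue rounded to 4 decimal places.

[0, 2, 2, 2, 2, 5, 7]

With the vertex order [a, b, c, d, e, f, g], the degrees are [2, 5, 2, 2, 2, 2, 5], giving D = diag(2, 5, 2, 2, 2, 2, 5) and L = D - A. Since every row of L sums to 0, the all-ones vector is in the kernel and 0 is an eigenvalue. The single zero eigenvalue shows the graph is connected. By the matrix-tree theorem the graph has (1/7) * product of the nonzero eigenvalues = 80 spanning trees.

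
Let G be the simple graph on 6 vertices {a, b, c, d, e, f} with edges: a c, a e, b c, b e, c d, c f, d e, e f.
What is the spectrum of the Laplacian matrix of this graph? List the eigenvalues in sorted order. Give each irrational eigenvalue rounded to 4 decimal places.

Each diagonal entry of L is the vertex degree and each off-diagonal entry is -1 where an edge is present, 0 otherwise; in the order [a, b, c, d, e, f] the diagonal is [2, 2, 4, 2, 4, 2]. L is symmetric positive semidefinite, so every eigenvalue is real and nonnegative. The single zero eigenvalue shows the graph is connected. There is one zero in the spectrum, matching the 1 component.

[0, 2, 2, 2, 4, 6]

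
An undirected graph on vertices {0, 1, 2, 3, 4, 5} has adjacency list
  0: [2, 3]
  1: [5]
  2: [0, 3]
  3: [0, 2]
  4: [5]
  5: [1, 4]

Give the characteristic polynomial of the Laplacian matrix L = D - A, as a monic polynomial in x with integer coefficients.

x^6 - 10x^5 + 36x^4 - 54x^3 + 27x^2

Reading degrees in the order [0, 1, 2, 3, 4, 5] gives [2, 1, 2, 2, 1, 2]; set D = diag(2, 1, 2, 2, 1, 2) and form L = D - A. The eigenvalues of L are [0, 0, 1, 3, 3, 3]; the characteristic polynomial is the product of (x - lambda_i), which multiplies out to x^6 - 10x^5 + 36x^4 - 54x^3 + 27x^2. Since p(0) = det(-L) = 0, x divides p(x). The largest eigenvalue, 3, is at most the vertex count 6. There are 2 zeros in the spectrum, matching the 2 components.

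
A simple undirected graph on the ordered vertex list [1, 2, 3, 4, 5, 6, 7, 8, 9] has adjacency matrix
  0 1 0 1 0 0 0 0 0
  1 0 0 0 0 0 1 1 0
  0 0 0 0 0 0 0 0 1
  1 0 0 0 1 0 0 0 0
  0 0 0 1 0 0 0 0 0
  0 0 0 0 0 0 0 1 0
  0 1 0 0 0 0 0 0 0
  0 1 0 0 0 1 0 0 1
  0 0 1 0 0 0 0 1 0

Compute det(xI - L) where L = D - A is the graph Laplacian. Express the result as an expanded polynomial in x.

x^9 - 16x^8 + 103x^7 - 344x^6 + 641x^5 - 668x^4 + 371x^3 - 98x^2 + 9x

Reading degrees in the order [1, 2, 3, 4, 5, 6, 7, 8, 9] gives [2, 3, 1, 2, 1, 1, 1, 3, 2]; set D = diag(2, 3, 1, 2, 1, 1, 1, 3, 2) and form L = D - A. Computing det(xI - L) by cofactor expansion (or equivalently via sum-over-permutations) gives x^9 - 16x^8 + 103x^7 - 344x^6 + 641x^5 - 668x^4 + 371x^3 - 98x^2 + 9x. Since p(0) = det(-L) = 0, x divides p(x). The largest eigenvalue, 4.6958, is at most the vertex count 9. There is one zero in the spectrum, matching the 1 component.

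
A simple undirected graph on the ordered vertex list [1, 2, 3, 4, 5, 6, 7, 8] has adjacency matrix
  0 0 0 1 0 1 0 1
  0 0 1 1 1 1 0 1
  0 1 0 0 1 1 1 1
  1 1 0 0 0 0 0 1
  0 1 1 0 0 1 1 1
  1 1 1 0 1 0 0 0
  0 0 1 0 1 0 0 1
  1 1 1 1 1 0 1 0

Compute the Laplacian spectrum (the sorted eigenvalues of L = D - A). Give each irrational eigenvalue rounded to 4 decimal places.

[0, 2, 3.1864, 3.5858, 5.4707, 6, 6.4142, 7.3429]

Reading degrees in the order [1, 2, 3, 4, 5, 6, 7, 8] gives [3, 5, 5, 3, 5, 4, 3, 6]; set D = diag(3, 5, 5, 3, 5, 4, 3, 6) and form L = D - A. L is symmetric positive semidefinite, so every eigenvalue is real and nonnegative. By the matrix-tree theorem the graph has (1/8) * product of the nonzero eigenvalues = 4416 spanning trees.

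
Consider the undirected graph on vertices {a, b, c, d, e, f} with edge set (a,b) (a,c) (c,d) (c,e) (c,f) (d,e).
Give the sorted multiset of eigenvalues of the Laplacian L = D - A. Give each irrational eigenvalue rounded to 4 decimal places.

Each diagonal entry of L is the vertex degree and each off-diagonal entry is -1 where an edge is present, 0 otherwise; in the order [a, b, c, d, e, f] the diagonal is [2, 1, 4, 2, 2, 1]. L is symmetric positive semidefinite, so every eigenvalue is real and nonnegative. The eigenvalues sum to 12, which equals trace(L) = 2|E|. The largest eigenvalue, 5.0861, is at most the vertex count 6.

[0, 0.4859, 1, 2.4280, 3, 5.0861]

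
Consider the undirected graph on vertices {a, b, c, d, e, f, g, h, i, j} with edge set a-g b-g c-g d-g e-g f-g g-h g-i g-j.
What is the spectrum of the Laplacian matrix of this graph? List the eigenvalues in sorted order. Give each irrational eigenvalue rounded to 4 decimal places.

With the vertex order [a, b, c, d, e, f, g, h, i, j], the degrees are [1, 1, 1, 1, 1, 1, 9, 1, 1, 1], giving D = diag(1, 1, 1, 1, 1, 1, 9, 1, 1, 1) and L = D - A. The multiplicity of 0 as a Laplacian eigenvalue equals the number of connected components. There is one zero in the spectrum, matching the 1 component. By the matrix-tree theorem the graph has (1/10) * product of the nonzero eigenvalues = 1 spanning tree.

[0, 1, 1, 1, 1, 1, 1, 1, 1, 10]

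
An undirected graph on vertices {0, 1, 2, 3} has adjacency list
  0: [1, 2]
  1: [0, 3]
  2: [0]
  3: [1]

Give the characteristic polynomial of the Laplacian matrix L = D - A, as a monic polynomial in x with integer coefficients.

With the vertex order [0, 1, 2, 3], the degrees are [2, 2, 1, 1], giving D = diag(2, 2, 1, 1) and L = D - A. L has integer entries, so p(x) = det(xI - L) has integer coefficients. Expanding the determinant yields x^4 - 6x^3 + 10x^2 - 4x. The constant term is 0 because L is singular (the all-ones vector lies in its kernel). By the matrix-tree theorem the graph has (1/4) * product of the nonzero eigenvalues = 1 spanning tree.

x^4 - 6x^3 + 10x^2 - 4x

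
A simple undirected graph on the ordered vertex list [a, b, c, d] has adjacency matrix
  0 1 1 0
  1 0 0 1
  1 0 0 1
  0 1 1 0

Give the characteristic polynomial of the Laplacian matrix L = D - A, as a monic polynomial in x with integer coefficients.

x^4 - 8x^3 + 20x^2 - 16x

With the vertex order [a, b, c, d], the degrees are [2, 2, 2, 2], giving D = diag(2, 2, 2, 2) and L = D - A. L has integer entries, so p(x) = det(xI - L) has integer coefficients. Expanding the determinant yields x^4 - 8x^3 + 20x^2 - 16x. Since p(0) = det(-L) = 0, x divides p(x). The eigenvalues sum to 8, which equals trace(L) = 2|E|.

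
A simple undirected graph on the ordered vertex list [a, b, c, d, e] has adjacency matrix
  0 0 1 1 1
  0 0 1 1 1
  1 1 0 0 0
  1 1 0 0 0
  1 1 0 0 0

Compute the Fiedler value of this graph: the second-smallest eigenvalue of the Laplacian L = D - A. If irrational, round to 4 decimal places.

2

Reading degrees in the order [a, b, c, d, e] gives [3, 3, 2, 2, 2]; set D = diag(3, 3, 2, 2, 2) and form L = D - A. The sorted Laplacian eigenvalues are [0, 2, 2, 3, 5]; the algebraic connectivity is the second entry, 2.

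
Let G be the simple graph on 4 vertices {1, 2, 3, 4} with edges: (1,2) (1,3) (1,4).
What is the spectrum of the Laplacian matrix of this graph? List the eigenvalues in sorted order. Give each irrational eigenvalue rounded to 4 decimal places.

[0, 1, 1, 4]

With the vertex order [1, 2, 3, 4], the degrees are [3, 1, 1, 1], giving D = diag(3, 1, 1, 1) and L = D - A. Since every row of L sums to 0, the all-ones vector is in the kernel and 0 is an eigenvalue. The eigenvalues sum to 6, which equals trace(L) = 2|E|.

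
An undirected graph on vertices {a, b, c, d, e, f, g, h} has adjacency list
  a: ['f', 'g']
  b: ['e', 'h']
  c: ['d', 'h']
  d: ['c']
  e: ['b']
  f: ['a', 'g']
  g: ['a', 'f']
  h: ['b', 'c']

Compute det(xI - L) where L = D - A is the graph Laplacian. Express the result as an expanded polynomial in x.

x^8 - 14x^7 + 78x^6 - 218x^5 + 314x^4 - 210x^3 + 45x^2

With the vertex order [a, b, c, d, e, f, g, h], the degrees are [2, 2, 2, 1, 1, 2, 2, 2], giving D = diag(2, 2, 2, 1, 1, 2, 2, 2) and L = D - A. Computing det(xI - L) by cofactor expansion (or equivalently via sum-over-permutations) gives x^8 - 14x^7 + 78x^6 - 218x^5 + 314x^4 - 210x^3 + 45x^2. Since p(0) = det(-L) = 0, x divides p(x). The largest eigenvalue, 3.6180, is at most the vertex count 8. There are 2 zeros in the spectrum, matching the 2 components.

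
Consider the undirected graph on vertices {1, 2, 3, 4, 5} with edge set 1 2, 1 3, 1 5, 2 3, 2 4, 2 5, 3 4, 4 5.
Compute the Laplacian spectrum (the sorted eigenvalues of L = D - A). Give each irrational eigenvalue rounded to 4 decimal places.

[0, 3, 3, 5, 5]

Each diagonal entry of L is the vertex degree and each off-diagonal entry is -1 where an edge is present, 0 otherwise; in the order [1, 2, 3, 4, 5] the diagonal is [3, 4, 3, 3, 3]. L is symmetric positive semidefinite, so every eigenvalue is real and nonnegative. The single zero eigenvalue shows the graph is connected. The eigenvalues sum to 16, which equals trace(L) = 2|E|.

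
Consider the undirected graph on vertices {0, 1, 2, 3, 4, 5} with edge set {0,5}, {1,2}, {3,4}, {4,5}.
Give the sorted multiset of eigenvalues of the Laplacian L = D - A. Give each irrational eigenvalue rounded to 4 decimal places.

[0, 0, 0.5858, 2, 2, 3.4142]

Each diagonal entry of L is the vertex degree and each off-diagonal entry is -1 where an edge is present, 0 otherwise; in the order [0, 1, 2, 3, 4, 5] the diagonal is [1, 1, 1, 1, 2, 2]. Since every row of L sums to 0, the all-ones vector is in the kernel and 0 is an eigenvalue. The 2 zero eigenvalues correspond to the 2 connected components. The largest eigenvalue, 3.4142, is at most the vertex count 6.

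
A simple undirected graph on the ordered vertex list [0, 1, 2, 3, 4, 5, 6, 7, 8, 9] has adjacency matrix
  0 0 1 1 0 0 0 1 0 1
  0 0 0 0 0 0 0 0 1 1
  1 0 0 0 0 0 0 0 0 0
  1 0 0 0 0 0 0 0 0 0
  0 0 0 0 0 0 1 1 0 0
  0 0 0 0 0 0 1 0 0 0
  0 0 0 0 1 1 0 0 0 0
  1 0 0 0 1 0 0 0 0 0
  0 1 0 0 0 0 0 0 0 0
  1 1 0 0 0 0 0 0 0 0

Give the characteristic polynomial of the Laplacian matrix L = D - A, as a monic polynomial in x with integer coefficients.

With the vertex order [0, 1, 2, 3, 4, 5, 6, 7, 8, 9], the degrees are [4, 2, 1, 1, 2, 1, 2, 2, 1, 2], giving D = diag(4, 2, 1, 1, 2, 1, 2, 2, 1, 2) and L = D - A. Computing det(xI - L) by cofactor expansion (or equivalently via sum-over-permutations) gives x^10 - 18x^9 + 133x^8 - 526x^7 + 1216x^6 - 1684x^5 + 1374x^4 - 620x^3 + 134x^2 - 10x. The constant term is 0 because L is singular (the all-ones vector lies in its kernel). The eigenvalues sum to 18, which equals trace(L) = 2|E|. By the matrix-tree theorem the graph has (1/10) * product of the nonzero eigenvalues = 1 spanning tree.

x^10 - 18x^9 + 133x^8 - 526x^7 + 1216x^6 - 1684x^5 + 1374x^4 - 620x^3 + 134x^2 - 10x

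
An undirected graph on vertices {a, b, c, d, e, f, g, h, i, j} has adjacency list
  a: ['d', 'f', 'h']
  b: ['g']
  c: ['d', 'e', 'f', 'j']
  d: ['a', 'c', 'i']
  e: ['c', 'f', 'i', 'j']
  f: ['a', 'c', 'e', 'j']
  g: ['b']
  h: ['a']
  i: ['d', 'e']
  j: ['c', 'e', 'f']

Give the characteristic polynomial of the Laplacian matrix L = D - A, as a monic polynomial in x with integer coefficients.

With the vertex order [a, b, c, d, e, f, g, h, i, j], the degrees are [3, 1, 4, 3, 4, 4, 1, 1, 2, 3], giving D = diag(3, 1, 4, 3, 4, 4, 1, 1, 2, 3) and L = D - A. L has integer entries, so p(x) = det(xI - L) has integer coefficients. Expanding the determinant yields x^10 - 26x^9 + 284x^8 - 1694x^7 + 6001x^6 - 12840x^5 + 16057x^4 - 10578x^3 + 2736x^2. Since p(0) = det(-L) = 0, x divides p(x).

x^10 - 26x^9 + 284x^8 - 1694x^7 + 6001x^6 - 12840x^5 + 16057x^4 - 10578x^3 + 2736x^2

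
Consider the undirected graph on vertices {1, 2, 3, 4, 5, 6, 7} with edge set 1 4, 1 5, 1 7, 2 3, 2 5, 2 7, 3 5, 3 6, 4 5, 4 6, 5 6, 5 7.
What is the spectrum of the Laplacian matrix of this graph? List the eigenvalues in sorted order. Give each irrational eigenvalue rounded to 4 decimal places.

With the vertex order [1, 2, 3, 4, 5, 6, 7], the degrees are [3, 3, 3, 3, 6, 3, 3], giving D = diag(3, 3, 3, 3, 6, 3, 3) and L = D - A. The multiplicity of 0 as a Laplacian eigenvalue equals the number of connected components. The single zero eigenvalue shows the graph is connected. The eigenvalues sum to 24, which equals trace(L) = 2|E|.

[0, 2, 2, 4, 4, 5, 7]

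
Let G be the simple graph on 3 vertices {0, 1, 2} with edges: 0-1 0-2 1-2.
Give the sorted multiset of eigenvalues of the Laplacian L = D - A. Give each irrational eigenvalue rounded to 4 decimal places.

With the vertex order [0, 1, 2], the degrees are [2, 2, 2], giving D = diag(2, 2, 2) and L = D - A. Diagonalising L (or applying a numerical eigensolver to the 3x3 matrix) gives the spectrum above. The eigenvalues sum to 6, which equals trace(L) = 2|E|.

[0, 3, 3]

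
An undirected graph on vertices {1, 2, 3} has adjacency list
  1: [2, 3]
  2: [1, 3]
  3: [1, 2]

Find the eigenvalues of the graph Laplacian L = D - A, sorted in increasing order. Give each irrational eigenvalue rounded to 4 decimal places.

[0, 3, 3]

Reading degrees in the order [1, 2, 3] gives [2, 2, 2]; set D = diag(2, 2, 2) and form L = D - A. The multiplicity of 0 as a Laplacian eigenvalue equals the number of connected components. The single zero eigenvalue shows the graph is connected. By the matrix-tree theorem the graph has (1/3) * product of the nonzero eigenvalues = 3 spanning trees. There is one zero in the spectrum, matching the 1 component.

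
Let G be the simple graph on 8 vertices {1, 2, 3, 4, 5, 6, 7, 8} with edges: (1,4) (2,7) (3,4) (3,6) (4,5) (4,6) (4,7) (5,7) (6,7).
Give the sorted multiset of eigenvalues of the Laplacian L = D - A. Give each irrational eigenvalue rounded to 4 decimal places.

[0, 0, 0.7611, 1.1268, 1.7069, 3.2608, 5.0692, 6.0752]

Reading degrees in the order [1, 2, 3, 4, 5, 6, 7, 8] gives [1, 1, 2, 5, 2, 3, 4, 0]; set D = diag(1, 1, 2, 5, 2, 3, 4, 0) and form L = D - A. Since every row of L sums to 0, the all-ones vector is in the kernel and 0 is an eigenvalue. The 2 zero eigenvalues correspond to the 2 connected components.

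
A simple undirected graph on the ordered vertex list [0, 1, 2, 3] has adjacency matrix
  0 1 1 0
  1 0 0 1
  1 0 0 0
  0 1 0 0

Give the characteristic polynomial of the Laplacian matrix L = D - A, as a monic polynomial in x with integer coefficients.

Each diagonal entry of L is the vertex degree and each off-diagonal entry is -1 where an edge is present, 0 otherwise; in the order [0, 1, 2, 3] the diagonal is [2, 2, 1, 1]. Computing det(xI - L) by cofactor expansion (or equivalently via sum-over-permutations) gives x^4 - 6x^3 + 10x^2 - 4x. The coefficient of x^3 equals -trace(L) = -6, matching the sum of degrees.

x^4 - 6x^3 + 10x^2 - 4x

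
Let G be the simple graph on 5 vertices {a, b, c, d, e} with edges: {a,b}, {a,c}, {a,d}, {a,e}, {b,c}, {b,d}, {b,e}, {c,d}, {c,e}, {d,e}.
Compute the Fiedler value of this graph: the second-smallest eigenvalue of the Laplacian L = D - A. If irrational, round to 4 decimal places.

Reading degrees in the order [a, b, c, d, e] gives [4, 4, 4, 4, 4]; set D = diag(4, 4, 4, 4, 4) and form L = D - A. Computing the eigenvalues of L and sorting gives [0, 5, 5, 5, 5]. The Fiedler value lambda_2 = 5 is strictly positive, so the graph is connected. By the matrix-tree theorem the graph has (1/5) * product of the nonzero eigenvalues = 125 spanning trees. The largest eigenvalue, 5, is at most the vertex count 5.

5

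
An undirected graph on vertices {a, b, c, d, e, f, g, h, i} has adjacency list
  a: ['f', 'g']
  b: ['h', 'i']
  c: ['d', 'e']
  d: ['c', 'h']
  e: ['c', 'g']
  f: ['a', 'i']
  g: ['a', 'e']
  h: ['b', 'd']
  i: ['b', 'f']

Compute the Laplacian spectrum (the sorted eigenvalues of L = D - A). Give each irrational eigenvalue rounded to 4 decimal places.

[0, 0.4679, 0.4679, 1.6527, 1.6527, 3, 3, 3.8794, 3.8794]

With the vertex order [a, b, c, d, e, f, g, h, i], the degrees are [2, 2, 2, 2, 2, 2, 2, 2, 2], giving D = diag(2, 2, 2, 2, 2, 2, 2, 2, 2) and L = D - A. Since every row of L sums to 0, the all-ones vector is in the kernel and 0 is an eigenvalue. There is one zero in the spectrum, matching the 1 component.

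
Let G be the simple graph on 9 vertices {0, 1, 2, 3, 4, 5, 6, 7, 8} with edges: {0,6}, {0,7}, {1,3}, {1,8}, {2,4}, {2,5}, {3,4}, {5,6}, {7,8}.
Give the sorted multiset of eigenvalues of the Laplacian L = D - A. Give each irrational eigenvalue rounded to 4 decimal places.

With the vertex order [0, 1, 2, 3, 4, 5, 6, 7, 8], the degrees are [2, 2, 2, 2, 2, 2, 2, 2, 2], giving D = diag(2, 2, 2, 2, 2, 2, 2, 2, 2) and L = D - A. L is symmetric positive semidefinite, so every eigenvalue is real and nonnegative. The single zero eigenvalue shows the graph is connected. The largest eigenvalue, 3.8794, is at most the vertex count 9.

[0, 0.4679, 0.4679, 1.6527, 1.6527, 3, 3, 3.8794, 3.8794]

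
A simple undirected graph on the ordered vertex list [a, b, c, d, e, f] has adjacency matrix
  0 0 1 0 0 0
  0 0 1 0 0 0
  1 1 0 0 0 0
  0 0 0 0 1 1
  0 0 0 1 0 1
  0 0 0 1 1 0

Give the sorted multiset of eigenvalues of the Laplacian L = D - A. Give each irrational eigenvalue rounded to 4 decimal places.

[0, 0, 1, 3, 3, 3]

Each diagonal entry of L is the vertex degree and each off-diagonal entry is -1 where an edge is present, 0 otherwise; in the order [a, b, c, d, e, f] the diagonal is [1, 1, 2, 2, 2, 2]. Diagonalising L (or applying a numerical eigensolver to the 6x6 matrix) gives the spectrum above. The 2 zero eigenvalues correspond to the 2 connected components. The eigenvalues sum to 10, which equals trace(L) = 2|E|.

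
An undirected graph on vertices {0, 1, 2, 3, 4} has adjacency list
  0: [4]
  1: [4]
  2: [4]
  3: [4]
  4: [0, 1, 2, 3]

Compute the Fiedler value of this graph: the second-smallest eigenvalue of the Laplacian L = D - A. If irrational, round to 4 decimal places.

1

With the vertex order [0, 1, 2, 3, 4], the degrees are [1, 1, 1, 1, 4], giving D = diag(1, 1, 1, 1, 4) and L = D - A. The smallest Laplacian eigenvalue is always 0. The next one, lambda_2 = 1, measures how hard the graph is to disconnect: larger values mean better connectivity.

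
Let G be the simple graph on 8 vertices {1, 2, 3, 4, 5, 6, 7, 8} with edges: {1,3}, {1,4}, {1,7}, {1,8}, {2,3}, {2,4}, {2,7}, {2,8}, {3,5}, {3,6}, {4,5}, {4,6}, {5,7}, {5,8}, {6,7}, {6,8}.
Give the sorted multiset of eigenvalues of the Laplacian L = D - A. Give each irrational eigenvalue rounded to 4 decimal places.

[0, 4, 4, 4, 4, 4, 4, 8]

Each diagonal entry of L is the vertex degree and each off-diagonal entry is -1 where an edge is present, 0 otherwise; in the order [1, 2, 3, 4, 5, 6, 7, 8] the diagonal is [4, 4, 4, 4, 4, 4, 4, 4]. L is symmetric positive semidefinite, so every eigenvalue is real and nonnegative. The single zero eigenvalue shows the graph is connected. The largest eigenvalue, 8, is at most the vertex count 8. The eigenvalues sum to 32, which equals trace(L) = 2|E|.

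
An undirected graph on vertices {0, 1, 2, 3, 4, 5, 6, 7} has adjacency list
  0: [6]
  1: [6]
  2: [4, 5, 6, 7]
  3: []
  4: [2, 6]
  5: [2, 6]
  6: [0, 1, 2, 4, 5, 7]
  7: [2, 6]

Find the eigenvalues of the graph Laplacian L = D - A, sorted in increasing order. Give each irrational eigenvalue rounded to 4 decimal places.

[0, 0, 1, 1, 2, 2, 5, 7]

With the vertex order [0, 1, 2, 3, 4, 5, 6, 7], the degrees are [1, 1, 4, 0, 2, 2, 6, 2], giving D = diag(1, 1, 4, 0, 2, 2, 6, 2) and L = D - A. Diagonalising L (or applying a numerical eigensolver to the 8x8 matrix) gives the spectrum above. The 2 zero eigenvalues correspond to the 2 connected components. There are 2 zeros in the spectrum, matching the 2 components. The eigenvalues sum to 18, which equals trace(L) = 2|E|.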